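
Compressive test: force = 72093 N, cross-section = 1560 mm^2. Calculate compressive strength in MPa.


CS = 72093 / 1560 = 46.2 MPa

46.2


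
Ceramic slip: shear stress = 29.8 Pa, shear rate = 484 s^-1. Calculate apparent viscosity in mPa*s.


eta = tau/gamma * 1000 = 29.8/484 * 1000 = 61.6 mPa*s

61.6


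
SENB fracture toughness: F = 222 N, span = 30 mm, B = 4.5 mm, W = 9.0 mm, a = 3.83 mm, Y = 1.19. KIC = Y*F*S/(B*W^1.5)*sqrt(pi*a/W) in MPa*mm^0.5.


KIC = 1.19*222*30/(4.5*9.0^1.5)*sqrt(pi*3.83/9.0) = 75.42

75.42


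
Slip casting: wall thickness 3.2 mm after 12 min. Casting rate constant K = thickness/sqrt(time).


K = 3.2 / sqrt(12) = 3.2 / 3.4641 = 0.924 mm/min^0.5

0.924


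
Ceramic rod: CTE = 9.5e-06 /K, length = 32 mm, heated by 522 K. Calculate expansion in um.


dL = 9.5e-06 * 32 * 522 * 1000 = 158.688 um

158.688


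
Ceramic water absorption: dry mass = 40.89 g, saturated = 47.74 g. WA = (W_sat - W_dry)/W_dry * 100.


WA = (47.74 - 40.89) / 40.89 * 100 = 16.75%

16.75


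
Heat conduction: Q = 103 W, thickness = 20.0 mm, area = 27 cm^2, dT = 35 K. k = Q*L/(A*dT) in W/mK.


k = 103*20.0/1000/(27/10000*35) = 21.8 W/mK

21.8


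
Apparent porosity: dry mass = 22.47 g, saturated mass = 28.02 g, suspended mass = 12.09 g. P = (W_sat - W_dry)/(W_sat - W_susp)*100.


P = (28.02 - 22.47) / (28.02 - 12.09) * 100 = 5.55 / 15.93 * 100 = 34.8%

34.8


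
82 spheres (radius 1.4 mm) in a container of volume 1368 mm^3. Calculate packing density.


V_sphere = 4/3*pi*1.4^3 = 11.494 mm^3
Total V = 82*11.494 = 942.508 mm^3
PD = 942.508 / 1368 = 0.689

0.689


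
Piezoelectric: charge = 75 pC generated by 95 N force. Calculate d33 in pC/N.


d33 = 75 / 95 = 0.8 pC/N

0.8


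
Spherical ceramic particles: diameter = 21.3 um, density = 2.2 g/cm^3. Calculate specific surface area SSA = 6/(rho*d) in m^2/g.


SSA = 6 / (2.2 * 21.3) = 0.128 m^2/g

0.128


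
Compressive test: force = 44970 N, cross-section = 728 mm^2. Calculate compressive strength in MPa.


CS = 44970 / 728 = 61.8 MPa

61.8


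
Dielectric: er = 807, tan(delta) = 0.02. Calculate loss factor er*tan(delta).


Loss = 807 * 0.02 = 16.14

16.14


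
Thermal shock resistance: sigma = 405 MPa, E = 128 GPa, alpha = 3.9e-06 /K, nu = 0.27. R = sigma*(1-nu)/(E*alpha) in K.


R = 405*(1-0.27)/(128*1000*3.9e-06) = 592 K

592


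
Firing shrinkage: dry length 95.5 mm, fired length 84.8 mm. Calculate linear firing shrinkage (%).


FS = (95.5 - 84.8) / 95.5 * 100 = 11.2%

11.2


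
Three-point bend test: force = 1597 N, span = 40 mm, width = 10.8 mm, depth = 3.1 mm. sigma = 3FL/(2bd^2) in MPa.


sigma = 3*1597*40/(2*10.8*3.1^2) = 923.2 MPa

923.2


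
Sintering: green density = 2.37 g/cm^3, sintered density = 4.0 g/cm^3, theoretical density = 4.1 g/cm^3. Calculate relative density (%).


Relative = 4.0 / 4.1 * 100 = 97.6%

97.6


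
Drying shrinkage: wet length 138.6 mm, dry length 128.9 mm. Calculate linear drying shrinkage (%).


DS = (138.6 - 128.9) / 138.6 * 100 = 7.0%

7.0


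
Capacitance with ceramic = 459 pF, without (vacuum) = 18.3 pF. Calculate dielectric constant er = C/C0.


er = 459 / 18.3 = 25.08

25.08


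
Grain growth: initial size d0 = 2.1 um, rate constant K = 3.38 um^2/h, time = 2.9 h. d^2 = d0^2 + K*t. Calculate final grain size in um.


d^2 = 2.1^2 + 3.38*2.9 = 14.212
d = sqrt(14.212) = 3.77 um

3.77


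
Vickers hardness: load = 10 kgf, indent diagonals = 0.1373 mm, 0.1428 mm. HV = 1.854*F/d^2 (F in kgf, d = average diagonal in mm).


d_avg = (0.1373+0.1428)/2 = 0.14005 mm
HV = 1.854*10/0.14005^2 = 945

945


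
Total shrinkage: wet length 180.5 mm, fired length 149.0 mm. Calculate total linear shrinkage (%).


TS = (180.5 - 149.0) / 180.5 * 100 = 17.45%

17.45


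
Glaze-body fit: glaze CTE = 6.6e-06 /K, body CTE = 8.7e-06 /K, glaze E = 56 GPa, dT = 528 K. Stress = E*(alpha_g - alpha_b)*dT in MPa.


Stress = 56*1000*(6.6e-06 - 8.7e-06)*528 = -62.1 MPa

-62.1


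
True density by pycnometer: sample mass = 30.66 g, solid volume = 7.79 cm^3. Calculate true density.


TD = 30.66 / 7.79 = 3.936 g/cm^3

3.936


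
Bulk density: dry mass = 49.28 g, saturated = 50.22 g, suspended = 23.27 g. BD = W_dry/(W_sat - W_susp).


BD = 49.28 / (50.22 - 23.27) = 49.28 / 26.95 = 1.829 g/cm^3

1.829


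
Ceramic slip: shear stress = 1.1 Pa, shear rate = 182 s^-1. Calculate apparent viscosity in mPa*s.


eta = tau/gamma * 1000 = 1.1/182 * 1000 = 6.0 mPa*s

6.0


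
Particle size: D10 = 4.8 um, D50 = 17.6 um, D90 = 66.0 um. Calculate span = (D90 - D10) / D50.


Span = (66.0 - 4.8) / 17.6 = 61.2 / 17.6 = 3.477

3.477


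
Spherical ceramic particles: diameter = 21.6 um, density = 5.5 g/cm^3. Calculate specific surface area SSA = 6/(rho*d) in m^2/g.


SSA = 6 / (5.5 * 21.6) = 0.051 m^2/g

0.051


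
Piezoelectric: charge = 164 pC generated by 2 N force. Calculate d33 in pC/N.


d33 = 164 / 2 = 82.0 pC/N

82.0


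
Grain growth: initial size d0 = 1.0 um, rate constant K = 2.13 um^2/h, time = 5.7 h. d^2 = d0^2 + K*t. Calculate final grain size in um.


d^2 = 1.0^2 + 2.13*5.7 = 13.141
d = sqrt(13.141) = 3.63 um

3.63


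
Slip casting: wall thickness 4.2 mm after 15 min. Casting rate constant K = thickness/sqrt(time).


K = 4.2 / sqrt(15) = 4.2 / 3.873 = 1.084 mm/min^0.5

1.084


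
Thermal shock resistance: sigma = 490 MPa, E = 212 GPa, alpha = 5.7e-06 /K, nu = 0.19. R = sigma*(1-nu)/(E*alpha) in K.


R = 490*(1-0.19)/(212*1000*5.7e-06) = 328 K

328


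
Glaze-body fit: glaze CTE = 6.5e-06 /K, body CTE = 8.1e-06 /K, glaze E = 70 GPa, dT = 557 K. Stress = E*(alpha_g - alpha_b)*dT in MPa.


Stress = 70*1000*(6.5e-06 - 8.1e-06)*557 = -62.4 MPa

-62.4


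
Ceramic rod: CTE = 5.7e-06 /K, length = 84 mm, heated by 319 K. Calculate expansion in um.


dL = 5.7e-06 * 84 * 319 * 1000 = 152.737 um

152.737


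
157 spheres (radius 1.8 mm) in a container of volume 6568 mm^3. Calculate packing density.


V_sphere = 4/3*pi*1.8^3 = 24.429 mm^3
Total V = 157*24.429 = 3835.353 mm^3
PD = 3835.353 / 6568 = 0.584

0.584


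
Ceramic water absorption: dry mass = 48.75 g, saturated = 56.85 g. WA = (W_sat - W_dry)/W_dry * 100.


WA = (56.85 - 48.75) / 48.75 * 100 = 16.62%

16.62


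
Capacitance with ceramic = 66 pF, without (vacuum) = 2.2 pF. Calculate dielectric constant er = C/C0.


er = 66 / 2.2 = 30.0

30.0


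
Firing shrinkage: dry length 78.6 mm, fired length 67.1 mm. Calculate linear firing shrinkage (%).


FS = (78.6 - 67.1) / 78.6 * 100 = 14.63%

14.63


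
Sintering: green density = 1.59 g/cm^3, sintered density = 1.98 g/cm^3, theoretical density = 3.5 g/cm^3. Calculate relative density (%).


Relative = 1.98 / 3.5 * 100 = 56.6%

56.6


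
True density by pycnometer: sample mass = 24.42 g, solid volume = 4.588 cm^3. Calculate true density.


TD = 24.42 / 4.588 = 5.323 g/cm^3

5.323


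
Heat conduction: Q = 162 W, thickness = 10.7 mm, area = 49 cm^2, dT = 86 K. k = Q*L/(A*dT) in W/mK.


k = 162*10.7/1000/(49/10000*86) = 4.11 W/mK

4.11


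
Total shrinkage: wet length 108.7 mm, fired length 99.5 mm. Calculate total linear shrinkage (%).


TS = (108.7 - 99.5) / 108.7 * 100 = 8.46%

8.46


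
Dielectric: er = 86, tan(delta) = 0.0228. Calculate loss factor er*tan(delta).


Loss = 86 * 0.0228 = 1.961

1.961


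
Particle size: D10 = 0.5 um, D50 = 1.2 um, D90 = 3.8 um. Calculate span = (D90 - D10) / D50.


Span = (3.8 - 0.5) / 1.2 = 3.3 / 1.2 = 2.75

2.75


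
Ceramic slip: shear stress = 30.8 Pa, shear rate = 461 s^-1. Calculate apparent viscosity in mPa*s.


eta = tau/gamma * 1000 = 30.8/461 * 1000 = 66.8 mPa*s

66.8


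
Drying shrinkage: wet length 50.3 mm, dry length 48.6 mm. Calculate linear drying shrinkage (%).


DS = (50.3 - 48.6) / 50.3 * 100 = 3.38%

3.38


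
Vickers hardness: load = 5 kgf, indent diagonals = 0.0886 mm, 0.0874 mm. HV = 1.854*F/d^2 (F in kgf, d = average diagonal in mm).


d_avg = (0.0886+0.0874)/2 = 0.088 mm
HV = 1.854*5/0.088^2 = 1197

1197


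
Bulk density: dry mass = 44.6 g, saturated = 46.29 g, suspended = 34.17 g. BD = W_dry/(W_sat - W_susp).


BD = 44.6 / (46.29 - 34.17) = 44.6 / 12.12 = 3.68 g/cm^3

3.68


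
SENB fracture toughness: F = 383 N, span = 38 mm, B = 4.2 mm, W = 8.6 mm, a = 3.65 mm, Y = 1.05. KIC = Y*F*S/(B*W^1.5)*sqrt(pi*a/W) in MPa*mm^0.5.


KIC = 1.05*383*38/(4.2*8.6^1.5)*sqrt(pi*3.65/8.6) = 166.59

166.59


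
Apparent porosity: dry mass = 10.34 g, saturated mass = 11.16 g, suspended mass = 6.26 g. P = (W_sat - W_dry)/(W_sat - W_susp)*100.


P = (11.16 - 10.34) / (11.16 - 6.26) * 100 = 0.82 / 4.9 * 100 = 16.7%

16.7


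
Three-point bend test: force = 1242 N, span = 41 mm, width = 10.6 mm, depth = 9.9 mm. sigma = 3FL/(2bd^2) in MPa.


sigma = 3*1242*41/(2*10.6*9.9^2) = 73.5 MPa

73.5


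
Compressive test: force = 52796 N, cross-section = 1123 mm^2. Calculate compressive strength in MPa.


CS = 52796 / 1123 = 47.0 MPa

47.0


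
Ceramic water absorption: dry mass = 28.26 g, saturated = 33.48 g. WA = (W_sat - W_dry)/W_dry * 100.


WA = (33.48 - 28.26) / 28.26 * 100 = 18.47%

18.47


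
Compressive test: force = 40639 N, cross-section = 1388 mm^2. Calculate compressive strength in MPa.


CS = 40639 / 1388 = 29.3 MPa

29.3


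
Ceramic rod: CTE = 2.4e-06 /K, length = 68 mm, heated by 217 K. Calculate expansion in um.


dL = 2.4e-06 * 68 * 217 * 1000 = 35.414 um

35.414


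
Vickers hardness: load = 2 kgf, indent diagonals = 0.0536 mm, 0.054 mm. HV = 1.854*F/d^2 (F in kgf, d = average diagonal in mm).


d_avg = (0.0536+0.054)/2 = 0.0538 mm
HV = 1.854*2/0.0538^2 = 1281

1281


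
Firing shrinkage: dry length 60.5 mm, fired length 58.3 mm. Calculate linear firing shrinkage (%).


FS = (60.5 - 58.3) / 60.5 * 100 = 3.64%

3.64


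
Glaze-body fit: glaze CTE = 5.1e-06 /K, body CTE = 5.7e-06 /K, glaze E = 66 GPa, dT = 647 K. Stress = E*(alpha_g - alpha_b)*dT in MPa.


Stress = 66*1000*(5.1e-06 - 5.7e-06)*647 = -25.6 MPa

-25.6


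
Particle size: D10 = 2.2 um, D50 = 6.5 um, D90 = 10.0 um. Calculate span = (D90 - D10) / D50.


Span = (10.0 - 2.2) / 6.5 = 7.8 / 6.5 = 1.2

1.2


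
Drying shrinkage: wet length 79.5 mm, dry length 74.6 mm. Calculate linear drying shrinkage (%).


DS = (79.5 - 74.6) / 79.5 * 100 = 6.16%

6.16


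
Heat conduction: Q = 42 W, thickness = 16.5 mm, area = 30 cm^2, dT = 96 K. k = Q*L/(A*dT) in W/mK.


k = 42*16.5/1000/(30/10000*96) = 2.41 W/mK

2.41


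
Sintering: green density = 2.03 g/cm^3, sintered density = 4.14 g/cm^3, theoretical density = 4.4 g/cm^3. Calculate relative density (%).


Relative = 4.14 / 4.4 * 100 = 94.1%

94.1


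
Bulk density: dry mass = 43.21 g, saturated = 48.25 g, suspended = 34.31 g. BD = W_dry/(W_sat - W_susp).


BD = 43.21 / (48.25 - 34.31) = 43.21 / 13.94 = 3.1 g/cm^3

3.1


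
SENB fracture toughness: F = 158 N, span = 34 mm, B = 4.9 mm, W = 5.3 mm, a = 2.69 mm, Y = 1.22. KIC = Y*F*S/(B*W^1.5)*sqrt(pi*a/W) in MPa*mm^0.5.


KIC = 1.22*158*34/(4.9*5.3^1.5)*sqrt(pi*2.69/5.3) = 138.42

138.42


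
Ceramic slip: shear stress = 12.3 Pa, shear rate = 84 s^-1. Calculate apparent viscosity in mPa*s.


eta = tau/gamma * 1000 = 12.3/84 * 1000 = 146.4 mPa*s

146.4


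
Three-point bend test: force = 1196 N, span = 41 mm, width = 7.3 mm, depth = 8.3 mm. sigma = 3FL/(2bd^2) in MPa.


sigma = 3*1196*41/(2*7.3*8.3^2) = 146.3 MPa

146.3


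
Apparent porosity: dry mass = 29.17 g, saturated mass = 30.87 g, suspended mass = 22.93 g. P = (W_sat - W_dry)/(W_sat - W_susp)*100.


P = (30.87 - 29.17) / (30.87 - 22.93) * 100 = 1.7 / 7.94 * 100 = 21.4%

21.4


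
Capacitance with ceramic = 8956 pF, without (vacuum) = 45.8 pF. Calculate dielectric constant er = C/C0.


er = 8956 / 45.8 = 195.55

195.55


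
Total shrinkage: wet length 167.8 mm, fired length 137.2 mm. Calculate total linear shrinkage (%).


TS = (167.8 - 137.2) / 167.8 * 100 = 18.24%

18.24


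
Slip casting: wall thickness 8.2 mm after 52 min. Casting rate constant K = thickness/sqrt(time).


K = 8.2 / sqrt(52) = 8.2 / 7.2111 = 1.137 mm/min^0.5

1.137


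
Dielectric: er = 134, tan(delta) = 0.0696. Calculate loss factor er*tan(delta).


Loss = 134 * 0.0696 = 9.326

9.326


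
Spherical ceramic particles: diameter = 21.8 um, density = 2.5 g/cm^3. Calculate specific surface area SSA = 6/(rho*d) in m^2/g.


SSA = 6 / (2.5 * 21.8) = 0.11 m^2/g

0.11


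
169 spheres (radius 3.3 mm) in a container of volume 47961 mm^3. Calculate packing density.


V_sphere = 4/3*pi*3.3^3 = 150.5326 mm^3
Total V = 169*150.5326 = 25440.0094 mm^3
PD = 25440.0094 / 47961 = 0.53

0.53


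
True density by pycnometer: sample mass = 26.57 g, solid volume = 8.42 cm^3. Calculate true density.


TD = 26.57 / 8.42 = 3.156 g/cm^3

3.156


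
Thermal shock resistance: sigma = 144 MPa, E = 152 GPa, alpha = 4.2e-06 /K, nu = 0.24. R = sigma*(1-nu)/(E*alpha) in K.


R = 144*(1-0.24)/(152*1000*4.2e-06) = 171 K

171


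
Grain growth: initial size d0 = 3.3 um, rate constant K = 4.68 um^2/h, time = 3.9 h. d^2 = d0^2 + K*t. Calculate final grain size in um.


d^2 = 3.3^2 + 4.68*3.9 = 29.142
d = sqrt(29.142) = 5.4 um

5.4


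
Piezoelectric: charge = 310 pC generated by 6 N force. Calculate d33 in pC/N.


d33 = 310 / 6 = 51.7 pC/N

51.7


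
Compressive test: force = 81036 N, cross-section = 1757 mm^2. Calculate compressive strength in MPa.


CS = 81036 / 1757 = 46.1 MPa

46.1


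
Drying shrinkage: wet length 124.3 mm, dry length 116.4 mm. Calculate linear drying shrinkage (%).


DS = (124.3 - 116.4) / 124.3 * 100 = 6.36%

6.36


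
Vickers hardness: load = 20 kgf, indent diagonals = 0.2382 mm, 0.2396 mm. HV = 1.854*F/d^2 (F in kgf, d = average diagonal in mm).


d_avg = (0.2382+0.2396)/2 = 0.2389 mm
HV = 1.854*20/0.2389^2 = 650

650


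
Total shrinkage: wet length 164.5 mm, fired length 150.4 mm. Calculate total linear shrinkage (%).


TS = (164.5 - 150.4) / 164.5 * 100 = 8.57%

8.57


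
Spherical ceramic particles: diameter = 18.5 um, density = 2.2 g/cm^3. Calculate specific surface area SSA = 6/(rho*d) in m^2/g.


SSA = 6 / (2.2 * 18.5) = 0.147 m^2/g

0.147


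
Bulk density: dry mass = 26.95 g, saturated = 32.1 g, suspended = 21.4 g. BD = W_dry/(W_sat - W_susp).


BD = 26.95 / (32.1 - 21.4) = 26.95 / 10.7 = 2.519 g/cm^3

2.519


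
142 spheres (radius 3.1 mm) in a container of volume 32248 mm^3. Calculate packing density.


V_sphere = 4/3*pi*3.1^3 = 124.7882 mm^3
Total V = 142*124.7882 = 17719.9244 mm^3
PD = 17719.9244 / 32248 = 0.549

0.549


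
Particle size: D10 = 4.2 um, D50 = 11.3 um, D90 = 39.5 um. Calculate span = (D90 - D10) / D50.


Span = (39.5 - 4.2) / 11.3 = 35.3 / 11.3 = 3.124

3.124


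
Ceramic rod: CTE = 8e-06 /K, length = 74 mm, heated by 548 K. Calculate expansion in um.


dL = 8e-06 * 74 * 548 * 1000 = 324.416 um

324.416


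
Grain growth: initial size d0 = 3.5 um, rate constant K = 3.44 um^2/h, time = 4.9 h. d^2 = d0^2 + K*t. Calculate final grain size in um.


d^2 = 3.5^2 + 3.44*4.9 = 29.106
d = sqrt(29.106) = 5.39 um

5.39


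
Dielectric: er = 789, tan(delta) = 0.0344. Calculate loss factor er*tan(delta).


Loss = 789 * 0.0344 = 27.142

27.142


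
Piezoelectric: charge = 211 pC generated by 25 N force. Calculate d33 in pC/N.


d33 = 211 / 25 = 8.4 pC/N

8.4


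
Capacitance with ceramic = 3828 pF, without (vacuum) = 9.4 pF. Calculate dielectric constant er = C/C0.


er = 3828 / 9.4 = 407.23

407.23


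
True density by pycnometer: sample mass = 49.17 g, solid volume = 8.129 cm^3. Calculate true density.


TD = 49.17 / 8.129 = 6.049 g/cm^3

6.049


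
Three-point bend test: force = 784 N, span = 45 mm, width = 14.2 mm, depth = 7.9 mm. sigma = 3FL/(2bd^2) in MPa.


sigma = 3*784*45/(2*14.2*7.9^2) = 59.7 MPa

59.7


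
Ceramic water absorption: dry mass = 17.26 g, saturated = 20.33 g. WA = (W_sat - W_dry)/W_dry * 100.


WA = (20.33 - 17.26) / 17.26 * 100 = 17.79%

17.79


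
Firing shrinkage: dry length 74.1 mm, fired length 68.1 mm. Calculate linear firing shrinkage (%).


FS = (74.1 - 68.1) / 74.1 * 100 = 8.1%

8.1


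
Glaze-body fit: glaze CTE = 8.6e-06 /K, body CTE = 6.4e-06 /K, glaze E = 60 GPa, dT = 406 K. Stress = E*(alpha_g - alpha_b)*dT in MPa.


Stress = 60*1000*(8.6e-06 - 6.4e-06)*406 = 53.6 MPa

53.6


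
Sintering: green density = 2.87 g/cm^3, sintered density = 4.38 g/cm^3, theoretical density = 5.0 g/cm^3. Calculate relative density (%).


Relative = 4.38 / 5.0 * 100 = 87.6%

87.6


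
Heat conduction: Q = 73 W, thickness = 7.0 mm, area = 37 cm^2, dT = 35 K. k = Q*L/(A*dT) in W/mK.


k = 73*7.0/1000/(37/10000*35) = 3.95 W/mK

3.95


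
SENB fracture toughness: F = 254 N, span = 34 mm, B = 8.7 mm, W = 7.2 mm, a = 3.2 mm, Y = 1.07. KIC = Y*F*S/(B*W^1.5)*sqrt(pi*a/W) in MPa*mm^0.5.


KIC = 1.07*254*34/(8.7*7.2^1.5)*sqrt(pi*3.2/7.2) = 64.96

64.96


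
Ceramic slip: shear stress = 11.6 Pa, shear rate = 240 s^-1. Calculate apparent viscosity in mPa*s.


eta = tau/gamma * 1000 = 11.6/240 * 1000 = 48.3 mPa*s

48.3


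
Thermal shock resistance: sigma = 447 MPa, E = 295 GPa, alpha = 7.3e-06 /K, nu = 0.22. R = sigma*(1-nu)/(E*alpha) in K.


R = 447*(1-0.22)/(295*1000*7.3e-06) = 162 K

162


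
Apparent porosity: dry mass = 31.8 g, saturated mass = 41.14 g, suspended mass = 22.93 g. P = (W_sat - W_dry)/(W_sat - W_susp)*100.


P = (41.14 - 31.8) / (41.14 - 22.93) * 100 = 9.34 / 18.21 * 100 = 51.3%

51.3


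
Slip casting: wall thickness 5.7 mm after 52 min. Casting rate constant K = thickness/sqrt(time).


K = 5.7 / sqrt(52) = 5.7 / 7.2111 = 0.79 mm/min^0.5

0.79


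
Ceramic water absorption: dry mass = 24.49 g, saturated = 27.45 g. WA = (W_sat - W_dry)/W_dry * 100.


WA = (27.45 - 24.49) / 24.49 * 100 = 12.09%

12.09


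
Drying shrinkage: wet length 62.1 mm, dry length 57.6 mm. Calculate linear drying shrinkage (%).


DS = (62.1 - 57.6) / 62.1 * 100 = 7.25%

7.25


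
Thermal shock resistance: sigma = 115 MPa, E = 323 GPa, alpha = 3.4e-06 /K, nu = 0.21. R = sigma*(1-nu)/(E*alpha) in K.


R = 115*(1-0.21)/(323*1000*3.4e-06) = 83 K

83


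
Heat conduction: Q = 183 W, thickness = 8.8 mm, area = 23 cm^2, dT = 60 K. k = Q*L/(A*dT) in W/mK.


k = 183*8.8/1000/(23/10000*60) = 11.67 W/mK

11.67


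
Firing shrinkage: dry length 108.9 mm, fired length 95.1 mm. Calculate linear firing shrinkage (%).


FS = (108.9 - 95.1) / 108.9 * 100 = 12.67%

12.67


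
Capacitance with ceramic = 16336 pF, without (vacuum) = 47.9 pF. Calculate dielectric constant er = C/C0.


er = 16336 / 47.9 = 341.04

341.04


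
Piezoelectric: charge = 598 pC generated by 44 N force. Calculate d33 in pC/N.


d33 = 598 / 44 = 13.6 pC/N

13.6


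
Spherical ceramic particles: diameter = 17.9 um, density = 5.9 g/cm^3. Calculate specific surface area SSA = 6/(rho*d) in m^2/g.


SSA = 6 / (5.9 * 17.9) = 0.057 m^2/g

0.057


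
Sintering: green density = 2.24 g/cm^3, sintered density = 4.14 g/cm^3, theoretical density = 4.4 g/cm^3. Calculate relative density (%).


Relative = 4.14 / 4.4 * 100 = 94.1%

94.1


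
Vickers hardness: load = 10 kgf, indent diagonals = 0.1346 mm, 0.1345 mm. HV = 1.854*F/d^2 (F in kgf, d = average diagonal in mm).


d_avg = (0.1346+0.1345)/2 = 0.13455 mm
HV = 1.854*10/0.13455^2 = 1024

1024


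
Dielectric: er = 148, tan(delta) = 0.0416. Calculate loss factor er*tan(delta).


Loss = 148 * 0.0416 = 6.157

6.157


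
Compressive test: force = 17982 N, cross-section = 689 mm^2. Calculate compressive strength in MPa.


CS = 17982 / 689 = 26.1 MPa

26.1


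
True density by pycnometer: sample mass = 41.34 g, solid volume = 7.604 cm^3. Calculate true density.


TD = 41.34 / 7.604 = 5.437 g/cm^3

5.437


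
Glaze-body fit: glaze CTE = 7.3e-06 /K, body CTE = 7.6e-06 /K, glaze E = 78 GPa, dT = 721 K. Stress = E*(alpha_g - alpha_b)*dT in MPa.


Stress = 78*1000*(7.3e-06 - 7.6e-06)*721 = -16.9 MPa

-16.9


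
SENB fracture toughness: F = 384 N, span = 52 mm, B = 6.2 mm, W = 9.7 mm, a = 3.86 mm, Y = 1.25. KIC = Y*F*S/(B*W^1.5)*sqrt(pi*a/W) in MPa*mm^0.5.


KIC = 1.25*384*52/(6.2*9.7^1.5)*sqrt(pi*3.86/9.7) = 149.0

149.0


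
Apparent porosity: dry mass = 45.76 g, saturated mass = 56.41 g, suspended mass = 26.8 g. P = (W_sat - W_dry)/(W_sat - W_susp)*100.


P = (56.41 - 45.76) / (56.41 - 26.8) * 100 = 10.65 / 29.61 * 100 = 36.0%

36.0


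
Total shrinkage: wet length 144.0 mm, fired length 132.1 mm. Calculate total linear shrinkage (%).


TS = (144.0 - 132.1) / 144.0 * 100 = 8.26%

8.26


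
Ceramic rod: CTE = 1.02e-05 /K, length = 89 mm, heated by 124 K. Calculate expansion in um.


dL = 1.02e-05 * 89 * 124 * 1000 = 112.567 um

112.567


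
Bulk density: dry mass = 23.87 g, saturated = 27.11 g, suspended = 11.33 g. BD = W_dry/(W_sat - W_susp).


BD = 23.87 / (27.11 - 11.33) = 23.87 / 15.78 = 1.513 g/cm^3

1.513


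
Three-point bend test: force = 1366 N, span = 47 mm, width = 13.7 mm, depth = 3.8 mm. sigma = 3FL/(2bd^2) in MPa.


sigma = 3*1366*47/(2*13.7*3.8^2) = 486.8 MPa

486.8


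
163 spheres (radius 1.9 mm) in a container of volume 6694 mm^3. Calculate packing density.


V_sphere = 4/3*pi*1.9^3 = 28.7309 mm^3
Total V = 163*28.7309 = 4683.1367 mm^3
PD = 4683.1367 / 6694 = 0.7

0.7


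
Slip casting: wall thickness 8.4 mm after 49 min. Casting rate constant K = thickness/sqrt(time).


K = 8.4 / sqrt(49) = 8.4 / 7.0 = 1.2 mm/min^0.5

1.2


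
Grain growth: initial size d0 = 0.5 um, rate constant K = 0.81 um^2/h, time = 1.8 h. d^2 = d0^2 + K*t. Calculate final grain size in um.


d^2 = 0.5^2 + 0.81*1.8 = 1.708
d = sqrt(1.708) = 1.31 um

1.31


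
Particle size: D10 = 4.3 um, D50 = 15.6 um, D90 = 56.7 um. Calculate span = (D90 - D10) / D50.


Span = (56.7 - 4.3) / 15.6 = 52.4 / 15.6 = 3.359

3.359


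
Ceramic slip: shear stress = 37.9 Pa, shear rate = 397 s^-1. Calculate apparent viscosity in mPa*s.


eta = tau/gamma * 1000 = 37.9/397 * 1000 = 95.5 mPa*s

95.5


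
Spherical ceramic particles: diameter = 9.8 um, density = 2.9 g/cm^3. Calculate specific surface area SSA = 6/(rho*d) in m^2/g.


SSA = 6 / (2.9 * 9.8) = 0.211 m^2/g

0.211


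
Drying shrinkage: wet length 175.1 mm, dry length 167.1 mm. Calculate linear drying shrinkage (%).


DS = (175.1 - 167.1) / 175.1 * 100 = 4.57%

4.57


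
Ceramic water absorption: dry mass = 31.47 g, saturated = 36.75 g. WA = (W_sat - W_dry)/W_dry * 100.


WA = (36.75 - 31.47) / 31.47 * 100 = 16.78%

16.78


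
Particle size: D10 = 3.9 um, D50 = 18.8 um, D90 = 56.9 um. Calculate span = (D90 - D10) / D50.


Span = (56.9 - 3.9) / 18.8 = 53.0 / 18.8 = 2.819

2.819


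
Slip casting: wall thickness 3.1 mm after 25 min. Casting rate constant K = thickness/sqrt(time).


K = 3.1 / sqrt(25) = 3.1 / 5.0 = 0.62 mm/min^0.5

0.62


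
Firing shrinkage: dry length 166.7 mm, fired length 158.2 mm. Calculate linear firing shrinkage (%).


FS = (166.7 - 158.2) / 166.7 * 100 = 5.1%

5.1


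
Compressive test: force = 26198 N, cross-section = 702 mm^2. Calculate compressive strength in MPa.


CS = 26198 / 702 = 37.3 MPa

37.3


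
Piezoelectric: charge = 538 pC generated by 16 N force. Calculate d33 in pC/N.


d33 = 538 / 16 = 33.6 pC/N

33.6


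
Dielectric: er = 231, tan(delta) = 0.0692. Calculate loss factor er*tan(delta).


Loss = 231 * 0.0692 = 15.985

15.985


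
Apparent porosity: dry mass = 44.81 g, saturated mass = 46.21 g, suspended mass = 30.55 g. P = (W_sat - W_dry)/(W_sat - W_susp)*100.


P = (46.21 - 44.81) / (46.21 - 30.55) * 100 = 1.4 / 15.66 * 100 = 8.9%

8.9


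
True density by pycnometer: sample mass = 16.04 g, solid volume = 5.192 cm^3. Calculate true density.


TD = 16.04 / 5.192 = 3.089 g/cm^3

3.089


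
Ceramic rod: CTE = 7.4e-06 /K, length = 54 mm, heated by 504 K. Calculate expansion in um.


dL = 7.4e-06 * 54 * 504 * 1000 = 201.398 um

201.398


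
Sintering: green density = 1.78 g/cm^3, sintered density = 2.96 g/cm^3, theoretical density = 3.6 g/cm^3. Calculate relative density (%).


Relative = 2.96 / 3.6 * 100 = 82.2%

82.2


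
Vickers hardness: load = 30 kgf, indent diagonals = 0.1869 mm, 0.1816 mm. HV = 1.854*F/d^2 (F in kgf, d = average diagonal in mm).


d_avg = (0.1869+0.1816)/2 = 0.18425 mm
HV = 1.854*30/0.18425^2 = 1638

1638


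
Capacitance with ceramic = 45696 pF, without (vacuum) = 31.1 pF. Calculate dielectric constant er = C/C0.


er = 45696 / 31.1 = 1469.32

1469.32


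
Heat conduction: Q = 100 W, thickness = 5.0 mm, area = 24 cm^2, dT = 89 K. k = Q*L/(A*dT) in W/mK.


k = 100*5.0/1000/(24/10000*89) = 2.34 W/mK

2.34


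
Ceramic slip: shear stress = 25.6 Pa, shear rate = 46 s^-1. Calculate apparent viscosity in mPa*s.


eta = tau/gamma * 1000 = 25.6/46 * 1000 = 556.5 mPa*s

556.5


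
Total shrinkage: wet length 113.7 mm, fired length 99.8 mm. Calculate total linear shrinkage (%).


TS = (113.7 - 99.8) / 113.7 * 100 = 12.23%

12.23


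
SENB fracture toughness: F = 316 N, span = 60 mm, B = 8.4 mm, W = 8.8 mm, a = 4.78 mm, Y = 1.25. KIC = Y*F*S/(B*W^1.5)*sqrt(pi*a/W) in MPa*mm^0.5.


KIC = 1.25*316*60/(8.4*8.8^1.5)*sqrt(pi*4.78/8.8) = 141.19

141.19


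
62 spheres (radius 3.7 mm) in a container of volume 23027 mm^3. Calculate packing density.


V_sphere = 4/3*pi*3.7^3 = 212.1748 mm^3
Total V = 62*212.1748 = 13154.8376 mm^3
PD = 13154.8376 / 23027 = 0.571

0.571


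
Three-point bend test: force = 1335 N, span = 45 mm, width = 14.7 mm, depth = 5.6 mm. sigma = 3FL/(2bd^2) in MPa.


sigma = 3*1335*45/(2*14.7*5.6^2) = 195.5 MPa

195.5


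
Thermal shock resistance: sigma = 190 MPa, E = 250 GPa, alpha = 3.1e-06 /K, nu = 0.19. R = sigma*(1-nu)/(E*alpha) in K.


R = 190*(1-0.19)/(250*1000*3.1e-06) = 199 K

199


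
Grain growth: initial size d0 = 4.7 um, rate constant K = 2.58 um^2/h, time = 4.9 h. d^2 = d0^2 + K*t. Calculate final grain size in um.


d^2 = 4.7^2 + 2.58*4.9 = 34.732
d = sqrt(34.732) = 5.89 um

5.89


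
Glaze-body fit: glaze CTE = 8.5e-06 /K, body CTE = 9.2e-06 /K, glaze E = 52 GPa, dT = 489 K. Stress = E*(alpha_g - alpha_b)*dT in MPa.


Stress = 52*1000*(8.5e-06 - 9.2e-06)*489 = -17.8 MPa

-17.8


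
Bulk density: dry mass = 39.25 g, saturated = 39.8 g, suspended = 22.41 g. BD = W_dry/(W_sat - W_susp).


BD = 39.25 / (39.8 - 22.41) = 39.25 / 17.39 = 2.257 g/cm^3

2.257


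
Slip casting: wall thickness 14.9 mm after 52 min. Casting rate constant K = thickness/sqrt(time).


K = 14.9 / sqrt(52) = 14.9 / 7.2111 = 2.066 mm/min^0.5

2.066


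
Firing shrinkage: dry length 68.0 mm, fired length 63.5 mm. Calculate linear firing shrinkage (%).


FS = (68.0 - 63.5) / 68.0 * 100 = 6.62%

6.62


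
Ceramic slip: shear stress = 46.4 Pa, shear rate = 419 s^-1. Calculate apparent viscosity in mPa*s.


eta = tau/gamma * 1000 = 46.4/419 * 1000 = 110.7 mPa*s

110.7


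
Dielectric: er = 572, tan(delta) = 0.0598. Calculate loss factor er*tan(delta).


Loss = 572 * 0.0598 = 34.206

34.206


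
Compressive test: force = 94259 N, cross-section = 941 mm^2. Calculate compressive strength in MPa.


CS = 94259 / 941 = 100.2 MPa

100.2


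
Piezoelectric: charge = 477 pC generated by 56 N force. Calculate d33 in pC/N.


d33 = 477 / 56 = 8.5 pC/N

8.5


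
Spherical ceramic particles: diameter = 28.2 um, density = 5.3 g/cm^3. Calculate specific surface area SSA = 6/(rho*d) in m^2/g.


SSA = 6 / (5.3 * 28.2) = 0.04 m^2/g

0.04


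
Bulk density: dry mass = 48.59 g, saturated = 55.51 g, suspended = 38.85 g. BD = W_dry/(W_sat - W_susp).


BD = 48.59 / (55.51 - 38.85) = 48.59 / 16.66 = 2.917 g/cm^3

2.917


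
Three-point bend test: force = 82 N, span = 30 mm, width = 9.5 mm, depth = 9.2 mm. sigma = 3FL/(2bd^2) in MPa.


sigma = 3*82*30/(2*9.5*9.2^2) = 4.6 MPa

4.6


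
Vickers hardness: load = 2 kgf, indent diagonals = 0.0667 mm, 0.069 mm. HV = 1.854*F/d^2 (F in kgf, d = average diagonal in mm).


d_avg = (0.0667+0.069)/2 = 0.06785 mm
HV = 1.854*2/0.06785^2 = 805

805


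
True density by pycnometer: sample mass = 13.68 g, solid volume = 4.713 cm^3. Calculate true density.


TD = 13.68 / 4.713 = 2.903 g/cm^3

2.903


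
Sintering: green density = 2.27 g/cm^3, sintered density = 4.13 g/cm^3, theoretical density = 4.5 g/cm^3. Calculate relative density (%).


Relative = 4.13 / 4.5 * 100 = 91.8%

91.8


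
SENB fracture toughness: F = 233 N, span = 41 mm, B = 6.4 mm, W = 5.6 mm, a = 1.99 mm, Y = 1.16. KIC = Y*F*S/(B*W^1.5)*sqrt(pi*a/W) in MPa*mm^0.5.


KIC = 1.16*233*41/(6.4*5.6^1.5)*sqrt(pi*1.99/5.6) = 138.05

138.05


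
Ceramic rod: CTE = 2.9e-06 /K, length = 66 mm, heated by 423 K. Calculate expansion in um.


dL = 2.9e-06 * 66 * 423 * 1000 = 80.962 um

80.962


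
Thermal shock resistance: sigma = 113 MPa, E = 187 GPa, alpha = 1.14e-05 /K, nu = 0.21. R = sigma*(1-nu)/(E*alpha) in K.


R = 113*(1-0.21)/(187*1000*1.14e-05) = 42 K

42


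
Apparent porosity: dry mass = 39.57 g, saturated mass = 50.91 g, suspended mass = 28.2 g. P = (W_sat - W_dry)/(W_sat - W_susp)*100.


P = (50.91 - 39.57) / (50.91 - 28.2) * 100 = 11.34 / 22.71 * 100 = 49.9%

49.9


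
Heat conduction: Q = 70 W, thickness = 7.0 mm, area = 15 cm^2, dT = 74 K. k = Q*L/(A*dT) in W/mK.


k = 70*7.0/1000/(15/10000*74) = 4.41 W/mK

4.41


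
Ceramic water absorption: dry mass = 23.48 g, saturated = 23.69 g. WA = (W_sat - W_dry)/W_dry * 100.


WA = (23.69 - 23.48) / 23.48 * 100 = 0.89%

0.89


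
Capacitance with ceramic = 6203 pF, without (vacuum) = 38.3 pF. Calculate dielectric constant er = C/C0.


er = 6203 / 38.3 = 161.96

161.96


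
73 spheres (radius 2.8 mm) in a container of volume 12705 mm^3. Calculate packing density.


V_sphere = 4/3*pi*2.8^3 = 91.9523 mm^3
Total V = 73*91.9523 = 6712.5179 mm^3
PD = 6712.5179 / 12705 = 0.528

0.528


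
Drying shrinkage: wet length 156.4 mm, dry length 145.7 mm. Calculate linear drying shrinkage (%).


DS = (156.4 - 145.7) / 156.4 * 100 = 6.84%

6.84


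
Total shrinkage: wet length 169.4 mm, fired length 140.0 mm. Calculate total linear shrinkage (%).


TS = (169.4 - 140.0) / 169.4 * 100 = 17.36%

17.36


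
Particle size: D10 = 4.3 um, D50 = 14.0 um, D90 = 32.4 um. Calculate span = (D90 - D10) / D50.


Span = (32.4 - 4.3) / 14.0 = 28.1 / 14.0 = 2.007

2.007


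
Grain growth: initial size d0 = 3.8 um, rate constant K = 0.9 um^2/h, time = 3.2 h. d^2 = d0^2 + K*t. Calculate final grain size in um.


d^2 = 3.8^2 + 0.9*3.2 = 17.32
d = sqrt(17.32) = 4.16 um

4.16


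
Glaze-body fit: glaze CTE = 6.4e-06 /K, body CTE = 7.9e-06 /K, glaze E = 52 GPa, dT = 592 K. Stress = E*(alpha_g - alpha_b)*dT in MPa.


Stress = 52*1000*(6.4e-06 - 7.9e-06)*592 = -46.2 MPa

-46.2


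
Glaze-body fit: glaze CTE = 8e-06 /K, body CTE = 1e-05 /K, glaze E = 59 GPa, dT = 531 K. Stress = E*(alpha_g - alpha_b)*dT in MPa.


Stress = 59*1000*(8e-06 - 1e-05)*531 = -62.7 MPa

-62.7


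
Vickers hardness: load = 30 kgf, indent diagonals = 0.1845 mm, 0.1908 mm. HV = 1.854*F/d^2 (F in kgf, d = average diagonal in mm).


d_avg = (0.1845+0.1908)/2 = 0.18765 mm
HV = 1.854*30/0.18765^2 = 1580

1580


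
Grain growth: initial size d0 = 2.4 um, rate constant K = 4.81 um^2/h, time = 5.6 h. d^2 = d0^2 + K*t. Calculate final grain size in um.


d^2 = 2.4^2 + 4.81*5.6 = 32.696
d = sqrt(32.696) = 5.72 um

5.72


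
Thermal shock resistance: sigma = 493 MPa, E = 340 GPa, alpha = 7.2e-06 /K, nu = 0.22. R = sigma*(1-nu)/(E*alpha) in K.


R = 493*(1-0.22)/(340*1000*7.2e-06) = 157 K

157


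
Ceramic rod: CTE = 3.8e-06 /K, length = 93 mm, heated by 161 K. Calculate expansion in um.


dL = 3.8e-06 * 93 * 161 * 1000 = 56.897 um

56.897


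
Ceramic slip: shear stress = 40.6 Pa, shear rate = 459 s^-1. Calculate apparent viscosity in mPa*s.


eta = tau/gamma * 1000 = 40.6/459 * 1000 = 88.5 mPa*s

88.5


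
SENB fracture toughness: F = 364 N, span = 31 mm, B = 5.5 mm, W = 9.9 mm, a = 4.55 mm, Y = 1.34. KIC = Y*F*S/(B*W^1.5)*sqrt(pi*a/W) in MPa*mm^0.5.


KIC = 1.34*364*31/(5.5*9.9^1.5)*sqrt(pi*4.55/9.9) = 106.05

106.05


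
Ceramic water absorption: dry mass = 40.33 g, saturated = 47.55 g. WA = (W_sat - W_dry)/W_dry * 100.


WA = (47.55 - 40.33) / 40.33 * 100 = 17.9%

17.9


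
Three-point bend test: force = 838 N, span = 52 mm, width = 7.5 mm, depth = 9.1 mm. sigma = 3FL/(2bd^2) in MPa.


sigma = 3*838*52/(2*7.5*9.1^2) = 105.2 MPa

105.2


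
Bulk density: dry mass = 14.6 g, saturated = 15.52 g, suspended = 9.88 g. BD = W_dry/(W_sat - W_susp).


BD = 14.6 / (15.52 - 9.88) = 14.6 / 5.64 = 2.589 g/cm^3

2.589


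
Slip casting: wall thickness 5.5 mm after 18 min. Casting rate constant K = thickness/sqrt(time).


K = 5.5 / sqrt(18) = 5.5 / 4.2426 = 1.296 mm/min^0.5

1.296


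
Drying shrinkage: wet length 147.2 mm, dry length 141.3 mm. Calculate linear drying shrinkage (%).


DS = (147.2 - 141.3) / 147.2 * 100 = 4.01%

4.01


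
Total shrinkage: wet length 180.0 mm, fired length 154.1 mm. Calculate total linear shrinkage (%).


TS = (180.0 - 154.1) / 180.0 * 100 = 14.39%

14.39


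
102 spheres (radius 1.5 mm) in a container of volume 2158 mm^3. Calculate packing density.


V_sphere = 4/3*pi*1.5^3 = 14.1372 mm^3
Total V = 102*14.1372 = 1441.9944 mm^3
PD = 1441.9944 / 2158 = 0.668

0.668


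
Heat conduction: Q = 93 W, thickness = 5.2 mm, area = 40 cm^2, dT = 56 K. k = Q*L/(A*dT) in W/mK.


k = 93*5.2/1000/(40/10000*56) = 2.16 W/mK

2.16


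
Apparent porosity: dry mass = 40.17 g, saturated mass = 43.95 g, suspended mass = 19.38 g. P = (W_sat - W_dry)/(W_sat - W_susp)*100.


P = (43.95 - 40.17) / (43.95 - 19.38) * 100 = 3.78 / 24.57 * 100 = 15.4%

15.4


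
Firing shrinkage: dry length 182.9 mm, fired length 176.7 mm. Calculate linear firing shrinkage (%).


FS = (182.9 - 176.7) / 182.9 * 100 = 3.39%

3.39


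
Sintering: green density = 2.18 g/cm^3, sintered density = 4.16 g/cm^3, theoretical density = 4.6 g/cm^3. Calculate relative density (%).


Relative = 4.16 / 4.6 * 100 = 90.4%

90.4


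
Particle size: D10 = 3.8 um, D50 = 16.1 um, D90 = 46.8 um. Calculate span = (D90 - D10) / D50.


Span = (46.8 - 3.8) / 16.1 = 43.0 / 16.1 = 2.671

2.671


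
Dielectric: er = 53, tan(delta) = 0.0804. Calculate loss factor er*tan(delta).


Loss = 53 * 0.0804 = 4.261

4.261


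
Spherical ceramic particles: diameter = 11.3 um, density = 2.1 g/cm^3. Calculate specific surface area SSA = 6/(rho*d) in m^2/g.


SSA = 6 / (2.1 * 11.3) = 0.253 m^2/g

0.253


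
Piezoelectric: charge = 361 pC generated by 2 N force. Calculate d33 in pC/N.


d33 = 361 / 2 = 180.5 pC/N

180.5


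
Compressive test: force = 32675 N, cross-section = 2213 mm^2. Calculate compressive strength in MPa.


CS = 32675 / 2213 = 14.8 MPa

14.8


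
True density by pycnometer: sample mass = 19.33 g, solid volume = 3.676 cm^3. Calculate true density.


TD = 19.33 / 3.676 = 5.258 g/cm^3

5.258


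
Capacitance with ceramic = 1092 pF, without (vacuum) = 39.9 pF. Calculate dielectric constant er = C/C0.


er = 1092 / 39.9 = 27.37

27.37


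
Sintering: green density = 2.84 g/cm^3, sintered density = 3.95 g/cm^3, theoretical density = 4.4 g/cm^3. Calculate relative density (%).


Relative = 3.95 / 4.4 * 100 = 89.8%

89.8


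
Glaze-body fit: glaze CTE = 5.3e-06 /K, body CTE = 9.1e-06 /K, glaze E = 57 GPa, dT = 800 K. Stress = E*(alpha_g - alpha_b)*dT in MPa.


Stress = 57*1000*(5.3e-06 - 9.1e-06)*800 = -173.3 MPa

-173.3


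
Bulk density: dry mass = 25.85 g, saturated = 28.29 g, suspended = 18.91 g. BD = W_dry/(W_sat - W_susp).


BD = 25.85 / (28.29 - 18.91) = 25.85 / 9.38 = 2.756 g/cm^3

2.756


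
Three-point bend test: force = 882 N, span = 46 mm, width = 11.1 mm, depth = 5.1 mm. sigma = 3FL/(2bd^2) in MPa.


sigma = 3*882*46/(2*11.1*5.1^2) = 210.8 MPa

210.8


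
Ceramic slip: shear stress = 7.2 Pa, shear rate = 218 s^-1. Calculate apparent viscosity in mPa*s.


eta = tau/gamma * 1000 = 7.2/218 * 1000 = 33.0 mPa*s

33.0


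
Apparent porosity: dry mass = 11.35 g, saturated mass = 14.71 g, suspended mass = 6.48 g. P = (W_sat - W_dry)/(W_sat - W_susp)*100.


P = (14.71 - 11.35) / (14.71 - 6.48) * 100 = 3.36 / 8.23 * 100 = 40.8%

40.8


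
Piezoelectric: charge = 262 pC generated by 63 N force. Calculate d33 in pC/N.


d33 = 262 / 63 = 4.2 pC/N

4.2


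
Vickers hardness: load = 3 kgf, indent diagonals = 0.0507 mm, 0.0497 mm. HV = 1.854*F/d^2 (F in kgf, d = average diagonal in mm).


d_avg = (0.0507+0.0497)/2 = 0.0502 mm
HV = 1.854*3/0.0502^2 = 2207

2207


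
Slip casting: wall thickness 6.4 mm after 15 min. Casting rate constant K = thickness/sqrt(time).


K = 6.4 / sqrt(15) = 6.4 / 3.873 = 1.652 mm/min^0.5

1.652


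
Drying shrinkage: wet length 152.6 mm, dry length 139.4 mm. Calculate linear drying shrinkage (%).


DS = (152.6 - 139.4) / 152.6 * 100 = 8.65%

8.65


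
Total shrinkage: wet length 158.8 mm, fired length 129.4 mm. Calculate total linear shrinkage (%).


TS = (158.8 - 129.4) / 158.8 * 100 = 18.51%

18.51


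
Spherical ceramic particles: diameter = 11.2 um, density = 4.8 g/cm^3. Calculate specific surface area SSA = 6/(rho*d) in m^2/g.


SSA = 6 / (4.8 * 11.2) = 0.112 m^2/g

0.112


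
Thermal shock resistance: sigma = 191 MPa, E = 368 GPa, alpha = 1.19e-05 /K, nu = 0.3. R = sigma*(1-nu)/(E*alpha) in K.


R = 191*(1-0.3)/(368*1000*1.19e-05) = 31 K

31


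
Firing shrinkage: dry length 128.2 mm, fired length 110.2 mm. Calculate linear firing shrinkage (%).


FS = (128.2 - 110.2) / 128.2 * 100 = 14.04%

14.04


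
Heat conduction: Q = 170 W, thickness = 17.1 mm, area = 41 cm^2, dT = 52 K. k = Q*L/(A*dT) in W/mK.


k = 170*17.1/1000/(41/10000*52) = 13.64 W/mK

13.64


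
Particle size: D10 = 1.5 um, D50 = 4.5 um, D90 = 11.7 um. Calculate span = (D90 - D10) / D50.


Span = (11.7 - 1.5) / 4.5 = 10.2 / 4.5 = 2.267

2.267


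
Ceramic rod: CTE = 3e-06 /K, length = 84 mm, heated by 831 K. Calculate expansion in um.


dL = 3e-06 * 84 * 831 * 1000 = 209.412 um

209.412


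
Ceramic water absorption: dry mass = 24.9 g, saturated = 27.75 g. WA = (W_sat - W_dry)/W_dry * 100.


WA = (27.75 - 24.9) / 24.9 * 100 = 11.45%

11.45


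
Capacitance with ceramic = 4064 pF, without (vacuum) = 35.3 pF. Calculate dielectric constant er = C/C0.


er = 4064 / 35.3 = 115.13

115.13


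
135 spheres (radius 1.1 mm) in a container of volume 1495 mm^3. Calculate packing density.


V_sphere = 4/3*pi*1.1^3 = 5.5753 mm^3
Total V = 135*5.5753 = 752.6655 mm^3
PD = 752.6655 / 1495 = 0.503

0.503


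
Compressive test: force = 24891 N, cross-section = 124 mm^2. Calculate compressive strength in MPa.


CS = 24891 / 124 = 200.7 MPa

200.7


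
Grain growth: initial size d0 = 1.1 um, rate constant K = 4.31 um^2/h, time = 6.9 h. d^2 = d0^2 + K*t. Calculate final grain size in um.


d^2 = 1.1^2 + 4.31*6.9 = 30.949
d = sqrt(30.949) = 5.56 um

5.56


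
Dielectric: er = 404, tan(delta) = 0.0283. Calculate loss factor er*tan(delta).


Loss = 404 * 0.0283 = 11.433

11.433
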